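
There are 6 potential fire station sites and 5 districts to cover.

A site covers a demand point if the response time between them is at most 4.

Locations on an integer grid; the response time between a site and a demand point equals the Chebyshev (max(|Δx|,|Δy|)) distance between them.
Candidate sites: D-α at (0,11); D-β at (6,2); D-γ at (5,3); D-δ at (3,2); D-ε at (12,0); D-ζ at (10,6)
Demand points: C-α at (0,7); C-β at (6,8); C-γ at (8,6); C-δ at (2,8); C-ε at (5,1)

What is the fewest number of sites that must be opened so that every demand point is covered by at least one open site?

3

Coverage sets (demand points within 4 of each site):
  D-α: {C-α, C-δ}
  D-β: {C-γ, C-ε}
  D-γ: {C-γ, C-ε}
  D-δ: {C-ε}
  D-ε: {}
  D-ζ: {C-β, C-γ}
No 2 sites suffice: every size-2 union leaves at least one demand point uncovered.
But {D-α, D-β, D-ζ} covers everything, so the minimum is 3.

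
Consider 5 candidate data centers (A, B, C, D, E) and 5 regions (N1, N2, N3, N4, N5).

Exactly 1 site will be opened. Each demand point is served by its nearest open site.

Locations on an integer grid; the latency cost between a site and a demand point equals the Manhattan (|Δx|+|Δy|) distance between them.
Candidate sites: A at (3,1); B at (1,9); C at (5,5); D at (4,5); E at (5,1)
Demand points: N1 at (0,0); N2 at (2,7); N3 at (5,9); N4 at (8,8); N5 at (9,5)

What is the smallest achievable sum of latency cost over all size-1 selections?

Open {C}.
  N1→C 10, N2→C 5, N3→C 4, N4→C 6, N5→C 4  ⇒ total 29.
Compare {D}: total 30.
Compare {B}: total 37.
No size-1 selection does better; minimum is 29.

29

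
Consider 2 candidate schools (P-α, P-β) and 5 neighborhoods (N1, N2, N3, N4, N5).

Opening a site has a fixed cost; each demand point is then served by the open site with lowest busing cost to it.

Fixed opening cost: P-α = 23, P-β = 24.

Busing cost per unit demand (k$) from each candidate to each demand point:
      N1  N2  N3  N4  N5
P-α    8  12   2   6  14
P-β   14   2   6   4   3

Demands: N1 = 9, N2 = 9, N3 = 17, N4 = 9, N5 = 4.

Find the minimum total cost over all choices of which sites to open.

Open {P-α, P-β}: assign each demand point to its cheapest open site.
  N1→P-α 9×8=72, N2→P-β 9×2=18, N3→P-α 17×2=34, N4→P-β 9×4=36, N5→P-β 4×3=12
  busing cost 172, fixed 47 → total 219.
Compare {P-β}: busing cost 294 + fixed 24 = 318.
Compare {P-α}: busing cost 324 + fixed 23 = 347.

219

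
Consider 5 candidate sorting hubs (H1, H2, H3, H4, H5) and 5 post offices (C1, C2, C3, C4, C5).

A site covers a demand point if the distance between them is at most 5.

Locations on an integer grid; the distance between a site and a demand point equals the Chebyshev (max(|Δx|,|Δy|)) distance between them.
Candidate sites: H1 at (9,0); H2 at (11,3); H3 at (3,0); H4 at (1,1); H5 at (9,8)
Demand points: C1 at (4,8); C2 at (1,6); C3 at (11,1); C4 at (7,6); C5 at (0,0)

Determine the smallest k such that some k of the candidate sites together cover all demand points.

3

Coverage sets (demand points within 5 of each site):
  H1: {C3}
  H2: {C3, C4}
  H3: {C5}
  H4: {C2, C5}
  H5: {C1, C4}
No 2 sites suffice: every size-2 union leaves at least one demand point uncovered.
But {H1, H4, H5} covers everything, so the minimum is 3.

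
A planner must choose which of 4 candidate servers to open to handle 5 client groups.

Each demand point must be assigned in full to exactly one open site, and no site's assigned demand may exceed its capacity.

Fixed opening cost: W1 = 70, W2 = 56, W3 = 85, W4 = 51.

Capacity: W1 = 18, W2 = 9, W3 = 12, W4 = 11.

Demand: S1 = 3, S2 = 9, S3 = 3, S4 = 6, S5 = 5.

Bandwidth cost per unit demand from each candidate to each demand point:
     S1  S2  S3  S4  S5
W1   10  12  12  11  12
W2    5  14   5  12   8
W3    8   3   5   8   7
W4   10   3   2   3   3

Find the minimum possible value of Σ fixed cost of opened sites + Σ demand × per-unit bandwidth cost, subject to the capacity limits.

Open {W2, W3, W4}; cheapest assignment that respects the capacities:
  W2 (cap 9, load 6): S1, S3 — cost 3×5 + 3×5 = 30
  W3 (cap 12, load 9): S2 — cost 9×3 = 27
  W4 (cap 11, load 11): S4, S5 — cost 6×3 + 5×3 = 33
  Shipping 90, fixed 192 → total 282.
  Any other capacity-feasible assignment to {W2, W3, W4} ships for at least 90.
Compare {W1, W3, W4}: its best feasible assignment gives total 311.
Compare {W1, W4}: its best feasible assignment gives total 328.
Every other set of open sites that can feasibly serve all demand totals ≥ 311 even under its best assignment. Minimum: 282.

282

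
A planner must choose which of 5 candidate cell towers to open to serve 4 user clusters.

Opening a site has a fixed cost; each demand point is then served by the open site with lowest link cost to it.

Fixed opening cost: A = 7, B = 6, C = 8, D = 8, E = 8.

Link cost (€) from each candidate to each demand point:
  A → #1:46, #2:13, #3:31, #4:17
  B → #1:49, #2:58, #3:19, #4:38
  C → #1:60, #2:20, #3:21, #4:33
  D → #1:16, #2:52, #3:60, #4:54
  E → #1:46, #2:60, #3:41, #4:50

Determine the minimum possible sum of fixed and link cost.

86

Open {A, B, D}: assign each demand point to its cheapest open site.
  #1→D 16, #2→A 13, #3→B 19, #4→A 17
  link cost 65, fixed 21 → total 86.
Compare {A, C, D}: link cost 67 + fixed 23 = 90.
Compare {A, D}: link cost 77 + fixed 15 = 92.
Compare {A, B, C, D}: link cost 65 + fixed 29 = 94.
All other subsets cost ≥ 90. Minimum total cost: 86.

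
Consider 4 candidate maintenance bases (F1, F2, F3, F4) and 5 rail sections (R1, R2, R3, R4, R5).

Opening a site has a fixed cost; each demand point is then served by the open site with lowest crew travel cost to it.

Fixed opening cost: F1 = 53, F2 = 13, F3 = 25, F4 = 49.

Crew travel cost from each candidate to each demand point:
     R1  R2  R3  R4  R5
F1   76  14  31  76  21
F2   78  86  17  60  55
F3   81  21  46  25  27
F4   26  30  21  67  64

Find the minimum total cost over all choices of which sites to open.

Open {F3, F4}: assign each demand point to its cheapest open site.
  R1→F4 26, R2→F3 21, R3→F4 21, R4→F3 25, R5→F3 27
  crew travel cost 120, fixed 74 → total 194.
Compare {F2, F3, F4}: crew travel cost 116 + fixed 87 = 203.
Compare {F2, F3}: crew travel cost 168 + fixed 38 = 206.
Compare {F3}: crew travel cost 200 + fixed 25 = 225.
All other subsets cost ≥ 203. Minimum total cost: 194.

194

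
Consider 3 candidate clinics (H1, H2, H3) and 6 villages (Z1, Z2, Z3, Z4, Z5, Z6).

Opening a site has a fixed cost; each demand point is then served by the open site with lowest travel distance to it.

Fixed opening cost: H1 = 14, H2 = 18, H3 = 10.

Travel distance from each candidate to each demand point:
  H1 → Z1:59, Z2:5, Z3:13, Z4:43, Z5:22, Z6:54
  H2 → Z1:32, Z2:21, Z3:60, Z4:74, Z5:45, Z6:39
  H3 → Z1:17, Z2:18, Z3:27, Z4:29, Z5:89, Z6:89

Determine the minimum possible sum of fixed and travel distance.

Open {H1, H3}: assign each demand point to its cheapest open site.
  Z1→H3 17, Z2→H1 5, Z3→H1 13, Z4→H3 29, Z5→H1 22, Z6→H1 54
  travel distance 140, fixed 24 → total 164.
Compare {H1, H2, H3}: travel distance 125 + fixed 42 = 167.
Compare {H1, H2}: travel distance 154 + fixed 32 = 186.
Compare {H2, H3}: travel distance 175 + fixed 28 = 203.
All other subsets cost ≥ 167. Minimum total cost: 164.

164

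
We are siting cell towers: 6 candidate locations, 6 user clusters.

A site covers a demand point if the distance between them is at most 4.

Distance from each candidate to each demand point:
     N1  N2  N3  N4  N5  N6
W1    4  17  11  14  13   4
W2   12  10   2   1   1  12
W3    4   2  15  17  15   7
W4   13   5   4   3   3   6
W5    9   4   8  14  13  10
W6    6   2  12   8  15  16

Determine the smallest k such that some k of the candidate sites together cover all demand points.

3

Coverage sets (demand points within 4 of each site):
  W1: {N1, N6}
  W2: {N3, N4, N5}
  W3: {N1, N2}
  W4: {N3, N4, N5}
  W5: {N2}
  W6: {N2}
No 2 sites suffice: every size-2 union leaves at least one demand point uncovered.
But {W1, W2, W3} covers everything, so the minimum is 3.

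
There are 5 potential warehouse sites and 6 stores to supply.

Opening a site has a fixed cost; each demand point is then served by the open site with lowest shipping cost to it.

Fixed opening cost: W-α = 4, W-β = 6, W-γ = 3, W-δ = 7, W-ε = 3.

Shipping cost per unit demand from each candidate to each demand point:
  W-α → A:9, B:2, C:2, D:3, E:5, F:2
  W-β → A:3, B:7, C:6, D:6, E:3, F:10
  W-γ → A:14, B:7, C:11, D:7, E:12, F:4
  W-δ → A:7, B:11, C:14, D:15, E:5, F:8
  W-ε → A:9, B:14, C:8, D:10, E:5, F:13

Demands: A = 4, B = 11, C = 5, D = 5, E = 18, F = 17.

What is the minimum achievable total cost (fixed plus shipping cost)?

157

Open {W-α, W-β}: assign each demand point to its cheapest open site.
  A→W-β 4×3=12, B→W-α 11×2=22, C→W-α 5×2=10, D→W-α 5×3=15, E→W-β 18×3=54, F→W-α 17×2=34
  shipping cost 147, fixed 10 → total 157.
Compare {W-α, W-β, W-γ}: shipping cost 147 + fixed 13 = 160.
Compare {W-α, W-β, W-ε}: shipping cost 147 + fixed 13 = 160.
Compare {W-α, W-β, W-γ, W-ε}: shipping cost 147 + fixed 16 = 163.
All other subsets cost ≥ 160. Minimum total cost: 157.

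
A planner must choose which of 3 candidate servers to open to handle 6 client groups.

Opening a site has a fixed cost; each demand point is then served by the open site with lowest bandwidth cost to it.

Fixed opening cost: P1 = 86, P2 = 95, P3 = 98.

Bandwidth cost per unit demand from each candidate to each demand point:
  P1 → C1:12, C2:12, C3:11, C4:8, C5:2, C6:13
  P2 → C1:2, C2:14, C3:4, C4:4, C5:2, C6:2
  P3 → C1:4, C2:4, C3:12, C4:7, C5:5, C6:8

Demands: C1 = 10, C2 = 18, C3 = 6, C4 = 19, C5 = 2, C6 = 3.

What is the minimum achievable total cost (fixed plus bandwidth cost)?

395

Open {P2, P3}: assign each demand point to its cheapest open site.
  C1→P2 10×2=20, C2→P3 18×4=72, C3→P2 6×4=24, C4→P2 19×4=76, C5→P2 2×2=4, C6→P2 3×2=6
  bandwidth cost 202, fixed 193 → total 395.
Compare {P3}: bandwidth cost 351 + fixed 98 = 449.
Compare {P2}: bandwidth cost 382 + fixed 95 = 477.
Compare {P1, P2, P3}: bandwidth cost 202 + fixed 279 = 481.
All other subsets cost ≥ 449. Minimum total cost: 395.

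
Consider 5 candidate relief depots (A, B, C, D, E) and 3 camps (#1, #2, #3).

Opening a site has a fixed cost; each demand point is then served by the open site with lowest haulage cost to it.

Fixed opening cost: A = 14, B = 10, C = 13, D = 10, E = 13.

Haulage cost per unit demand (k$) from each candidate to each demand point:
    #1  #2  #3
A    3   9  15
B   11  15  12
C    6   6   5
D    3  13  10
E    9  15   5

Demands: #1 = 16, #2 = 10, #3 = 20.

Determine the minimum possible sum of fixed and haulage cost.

Open {C, D}: assign each demand point to its cheapest open site.
  #1→D 16×3=48, #2→C 10×6=60, #3→C 20×5=100
  haulage cost 208, fixed 23 → total 231.
Compare {A, C}: haulage cost 208 + fixed 27 = 235.
Compare {B, C, D}: haulage cost 208 + fixed 33 = 241.
Compare {C, D, E}: haulage cost 208 + fixed 36 = 244.
All other subsets cost ≥ 235. Minimum total cost: 231.

231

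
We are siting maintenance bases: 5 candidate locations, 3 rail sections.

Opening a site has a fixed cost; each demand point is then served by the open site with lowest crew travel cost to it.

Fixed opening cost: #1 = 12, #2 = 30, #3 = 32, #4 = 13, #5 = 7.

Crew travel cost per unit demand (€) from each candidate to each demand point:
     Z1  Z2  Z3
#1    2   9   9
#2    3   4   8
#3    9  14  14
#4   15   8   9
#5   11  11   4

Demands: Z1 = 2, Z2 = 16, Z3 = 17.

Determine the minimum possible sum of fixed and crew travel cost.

Open {#2, #5}: assign each demand point to its cheapest open site.
  Z1→#2 2×3=6, Z2→#2 16×4=64, Z3→#5 17×4=68
  crew travel cost 138, fixed 37 → total 175.
Compare {#1, #2, #5}: crew travel cost 136 + fixed 49 = 185.
Compare {#2, #4, #5}: crew travel cost 138 + fixed 50 = 188.
Compare {#1, #2, #4, #5}: crew travel cost 136 + fixed 62 = 198.
All other subsets cost ≥ 185. Minimum total cost: 175.

175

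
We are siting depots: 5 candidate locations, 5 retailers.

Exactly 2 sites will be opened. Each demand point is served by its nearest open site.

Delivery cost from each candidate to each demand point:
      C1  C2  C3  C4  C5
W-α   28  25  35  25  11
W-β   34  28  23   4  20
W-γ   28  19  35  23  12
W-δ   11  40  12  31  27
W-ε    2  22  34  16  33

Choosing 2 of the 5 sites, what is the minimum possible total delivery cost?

Open {W-β, W-ε}.
  C1→W-ε 2, C2→W-ε 22, C3→W-β 23, C4→W-β 4, C5→W-β 20  ⇒ total 71.
Compare {W-β, W-δ}: total 75.
Compare {W-γ, W-δ}: total 77.
No size-2 selection does better; minimum is 71.

71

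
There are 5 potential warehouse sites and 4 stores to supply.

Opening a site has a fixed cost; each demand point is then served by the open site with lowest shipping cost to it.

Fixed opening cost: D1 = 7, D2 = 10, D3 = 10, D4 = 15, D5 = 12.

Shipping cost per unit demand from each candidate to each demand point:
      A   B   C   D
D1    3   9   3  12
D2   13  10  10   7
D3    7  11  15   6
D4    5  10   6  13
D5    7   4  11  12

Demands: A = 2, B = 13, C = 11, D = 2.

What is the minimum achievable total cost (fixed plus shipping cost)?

132

Open {D1, D3, D5}: assign each demand point to its cheapest open site.
  A→D1 2×3=6, B→D5 13×4=52, C→D1 11×3=33, D→D3 2×6=12
  shipping cost 103, fixed 29 → total 132.
Compare {D1, D5}: shipping cost 115 + fixed 19 = 134.
Compare {D1, D2, D5}: shipping cost 105 + fixed 29 = 134.
Compare {D1, D2, D3, D5}: shipping cost 103 + fixed 39 = 142.
All other subsets cost ≥ 134. Minimum total cost: 132.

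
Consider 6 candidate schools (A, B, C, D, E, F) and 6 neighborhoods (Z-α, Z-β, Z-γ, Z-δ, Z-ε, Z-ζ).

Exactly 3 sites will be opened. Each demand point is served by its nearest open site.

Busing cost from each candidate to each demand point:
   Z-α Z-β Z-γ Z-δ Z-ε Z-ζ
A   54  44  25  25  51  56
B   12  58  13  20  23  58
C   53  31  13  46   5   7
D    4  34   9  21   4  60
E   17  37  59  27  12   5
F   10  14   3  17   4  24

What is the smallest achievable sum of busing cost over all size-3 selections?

Open {D, E, F}.
  Z-α→D 4, Z-β→F 14, Z-γ→F 3, Z-δ→F 17, Z-ε→D 4, Z-ζ→E 5  ⇒ total 47.
Compare {C, D, F}: total 49.
Compare {A, E, F}: total 53.
No size-3 selection does better; minimum is 47.

47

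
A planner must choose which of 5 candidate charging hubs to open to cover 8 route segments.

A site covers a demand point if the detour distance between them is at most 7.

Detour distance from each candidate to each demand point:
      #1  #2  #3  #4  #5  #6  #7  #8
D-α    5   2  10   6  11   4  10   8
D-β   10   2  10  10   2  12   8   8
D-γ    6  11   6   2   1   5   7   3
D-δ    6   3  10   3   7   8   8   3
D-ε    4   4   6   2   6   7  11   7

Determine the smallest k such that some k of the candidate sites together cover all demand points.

Coverage sets (demand points within 7 of each site):
  D-α: {#1, #2, #4, #6}
  D-β: {#2, #5}
  D-γ: {#1, #3, #4, #5, #6, #7, #8}
  D-δ: {#1, #2, #4, #5, #8}
  D-ε: {#1, #2, #3, #4, #5, #6, #8}
No single site covers all 8 demand points.
But {D-α, D-γ} covers everything, so the minimum is 2.

2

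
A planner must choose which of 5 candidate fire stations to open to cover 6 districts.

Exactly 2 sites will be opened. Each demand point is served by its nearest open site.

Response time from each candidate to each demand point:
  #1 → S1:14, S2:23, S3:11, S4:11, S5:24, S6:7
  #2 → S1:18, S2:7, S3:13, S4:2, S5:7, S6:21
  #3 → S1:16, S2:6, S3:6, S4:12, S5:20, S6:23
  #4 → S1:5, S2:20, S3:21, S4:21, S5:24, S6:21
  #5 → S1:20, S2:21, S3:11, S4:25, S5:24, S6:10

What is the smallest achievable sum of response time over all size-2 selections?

48

Open {#1, #2}.
  S1→#1 14, S2→#2 7, S3→#1 11, S4→#2 2, S5→#2 7, S6→#1 7  ⇒ total 48.
Compare {#2, #4}: total 55.
Compare {#2, #5}: total 55.
No size-2 selection does better; minimum is 48.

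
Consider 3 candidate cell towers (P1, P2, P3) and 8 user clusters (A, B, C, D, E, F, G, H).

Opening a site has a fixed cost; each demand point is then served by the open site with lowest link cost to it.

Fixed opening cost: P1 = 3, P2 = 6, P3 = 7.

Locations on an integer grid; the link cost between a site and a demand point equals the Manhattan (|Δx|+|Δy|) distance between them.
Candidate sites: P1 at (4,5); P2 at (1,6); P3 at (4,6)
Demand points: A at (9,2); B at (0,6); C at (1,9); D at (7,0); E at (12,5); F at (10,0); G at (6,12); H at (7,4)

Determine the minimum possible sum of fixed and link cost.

61

Open {P1, P2}: assign each demand point to its cheapest open site.
  A→P1 8, B→P2 1, C→P2 3, D→P1 8, E→P1 8, F→P1 11, G→P1 9, H→P1 4
  link cost 52, fixed 9 → total 61.
Compare {P1}: link cost 60 + fixed 3 = 63.
Compare {P1, P3}: link cost 57 + fixed 10 = 67.
Compare {P1, P2, P3}: link cost 51 + fixed 16 = 67.
All other subsets cost ≥ 63. Minimum total cost: 61.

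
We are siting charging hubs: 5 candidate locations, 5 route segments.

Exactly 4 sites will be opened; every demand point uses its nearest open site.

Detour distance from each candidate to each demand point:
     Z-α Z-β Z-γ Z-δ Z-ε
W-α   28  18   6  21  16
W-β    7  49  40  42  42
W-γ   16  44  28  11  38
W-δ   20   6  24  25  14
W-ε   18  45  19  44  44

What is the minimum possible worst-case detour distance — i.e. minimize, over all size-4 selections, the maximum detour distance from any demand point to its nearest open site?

Open {W-α, W-β, W-γ, W-δ}.
  Farthest demand point is Z-ε at detour distance 14 (to W-δ); all others are ≤ 14.
With {W-α, W-γ, W-δ, W-ε} the worst case is 16.
With {W-α, W-β, W-γ, W-ε} the worst case is 18.
No size-4 selection achieves below 14.

14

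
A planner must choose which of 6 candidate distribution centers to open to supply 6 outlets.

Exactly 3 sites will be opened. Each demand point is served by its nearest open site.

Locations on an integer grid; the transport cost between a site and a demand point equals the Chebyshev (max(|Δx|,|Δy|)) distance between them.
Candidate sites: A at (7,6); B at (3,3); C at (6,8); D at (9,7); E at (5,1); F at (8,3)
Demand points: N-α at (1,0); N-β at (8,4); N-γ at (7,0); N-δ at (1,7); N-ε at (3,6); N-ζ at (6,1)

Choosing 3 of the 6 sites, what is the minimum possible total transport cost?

14

Open {B, E, F}.
  N-α→B 3, N-β→F 1, N-γ→E 2, N-δ→B 4, N-ε→B 3, N-ζ→E 1  ⇒ total 14.
Compare {A, B, E}: total 15.
Compare {A, B, F}: total 16.
No size-3 selection does better; minimum is 14.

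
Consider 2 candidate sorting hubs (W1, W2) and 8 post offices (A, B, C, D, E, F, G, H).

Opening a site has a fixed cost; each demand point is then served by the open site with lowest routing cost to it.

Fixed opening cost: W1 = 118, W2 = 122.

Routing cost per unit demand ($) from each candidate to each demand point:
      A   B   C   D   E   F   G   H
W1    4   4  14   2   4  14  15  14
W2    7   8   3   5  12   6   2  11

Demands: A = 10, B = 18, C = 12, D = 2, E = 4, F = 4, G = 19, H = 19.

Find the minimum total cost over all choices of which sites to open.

Open {W1, W2}: assign each demand point to its cheapest open site.
  A→W1 10×4=40, B→W1 18×4=72, C→W2 12×3=36, D→W1 2×2=4, E→W1 4×4=16, F→W2 4×6=24, G→W2 19×2=38, H→W2 19×11=209
  routing cost 439, fixed 240 → total 679.
Compare {W2}: routing cost 579 + fixed 122 = 701.
Compare {W1}: routing cost 907 + fixed 118 = 1025.

679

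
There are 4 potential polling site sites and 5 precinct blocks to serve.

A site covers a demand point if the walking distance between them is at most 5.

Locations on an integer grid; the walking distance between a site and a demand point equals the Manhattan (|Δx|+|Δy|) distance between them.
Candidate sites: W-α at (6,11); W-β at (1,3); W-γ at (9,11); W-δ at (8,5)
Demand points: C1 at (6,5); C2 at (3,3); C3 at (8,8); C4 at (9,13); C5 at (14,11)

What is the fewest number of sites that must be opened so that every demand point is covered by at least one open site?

Coverage sets (demand points within 5 of each site):
  W-α: {C3, C4}
  W-β: {C2}
  W-γ: {C3, C4, C5}
  W-δ: {C1, C3}
No 2 sites suffice: every size-2 union leaves at least one demand point uncovered.
But {W-β, W-γ, W-δ} covers everything, so the minimum is 3.

3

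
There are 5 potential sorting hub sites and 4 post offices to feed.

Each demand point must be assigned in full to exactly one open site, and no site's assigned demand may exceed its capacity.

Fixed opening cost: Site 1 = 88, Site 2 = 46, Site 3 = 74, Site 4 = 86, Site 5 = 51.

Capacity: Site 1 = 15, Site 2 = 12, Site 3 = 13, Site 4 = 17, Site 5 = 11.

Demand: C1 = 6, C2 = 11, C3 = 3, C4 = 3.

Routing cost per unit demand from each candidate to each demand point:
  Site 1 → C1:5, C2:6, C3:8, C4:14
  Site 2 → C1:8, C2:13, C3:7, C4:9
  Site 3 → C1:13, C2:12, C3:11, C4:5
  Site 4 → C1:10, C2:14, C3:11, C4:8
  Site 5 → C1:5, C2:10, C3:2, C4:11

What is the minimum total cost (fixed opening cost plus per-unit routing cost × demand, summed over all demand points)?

283

Open {Site 1, Site 5}; cheapest assignment that respects the capacities:
  Site 1 (cap 15, load 14): C2, C4 — cost 11×6 + 3×14 = 108
  Site 5 (cap 11, load 9): C1, C3 — cost 6×5 + 3×2 = 36
  Shipping 144, fixed 139 → total 283.
  Any other capacity-feasible assignment to {Site 1, Site 5} ships for at least 144.
Compare {Site 1, Site 2}: its best feasible assignment gives total 296.
Compare {Site 2, Site 5}: its best feasible assignment gives total 303.
Every other set of open sites that can feasibly serve all demand totals ≥ 296 even under its best assignment. Minimum: 283.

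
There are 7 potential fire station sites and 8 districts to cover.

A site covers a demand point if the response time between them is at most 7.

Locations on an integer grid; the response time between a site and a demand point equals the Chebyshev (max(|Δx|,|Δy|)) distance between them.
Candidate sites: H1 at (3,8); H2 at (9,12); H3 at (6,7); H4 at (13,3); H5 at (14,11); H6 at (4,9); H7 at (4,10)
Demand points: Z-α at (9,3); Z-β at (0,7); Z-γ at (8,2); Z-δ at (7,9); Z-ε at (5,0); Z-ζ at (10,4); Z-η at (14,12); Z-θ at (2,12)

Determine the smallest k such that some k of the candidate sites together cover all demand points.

Coverage sets (demand points within 7 of each site):
  H1: {Z-α, Z-β, Z-γ, Z-δ, Z-ζ, Z-θ}
  H2: {Z-δ, Z-η, Z-θ}
  H3: {Z-α, Z-β, Z-γ, Z-δ, Z-ε, Z-ζ, Z-θ}
  H4: {Z-α, Z-γ, Z-δ, Z-ζ}
  H5: {Z-δ, Z-ζ, Z-η}
  H6: {Z-α, Z-β, Z-γ, Z-δ, Z-ζ, Z-θ}
  H7: {Z-α, Z-β, Z-δ, Z-ζ, Z-θ}
No single site covers all 8 demand points.
But {H2, H3} covers everything, so the minimum is 2.

2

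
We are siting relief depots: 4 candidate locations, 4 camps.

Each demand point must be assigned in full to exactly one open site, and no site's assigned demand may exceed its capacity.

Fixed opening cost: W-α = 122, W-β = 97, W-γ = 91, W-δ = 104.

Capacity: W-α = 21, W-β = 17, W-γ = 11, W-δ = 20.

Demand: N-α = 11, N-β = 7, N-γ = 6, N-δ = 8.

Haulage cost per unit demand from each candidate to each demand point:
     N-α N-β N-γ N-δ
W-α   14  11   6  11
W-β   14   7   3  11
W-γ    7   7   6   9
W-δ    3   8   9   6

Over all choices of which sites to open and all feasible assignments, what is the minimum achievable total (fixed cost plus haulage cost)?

Open {W-β, W-δ}; cheapest assignment that respects the capacities:
  W-β (cap 17, load 13): N-β, N-γ — cost 7×7 + 6×3 = 67
  W-δ (cap 20, load 19): N-α, N-δ — cost 11×3 + 8×6 = 81
  Shipping 148, fixed 201 → total 349.
  Any other capacity-feasible assignment to {W-β, W-δ} ships for at least 148.
Compare {W-α, W-δ}: its best feasible assignment gives total 420.
Compare {W-β, W-γ, W-δ}: its best feasible assignment gives total 440.
Every other set of open sites that can feasibly serve all demand totals ≥ 420 even under its best assignment. Minimum: 349.

349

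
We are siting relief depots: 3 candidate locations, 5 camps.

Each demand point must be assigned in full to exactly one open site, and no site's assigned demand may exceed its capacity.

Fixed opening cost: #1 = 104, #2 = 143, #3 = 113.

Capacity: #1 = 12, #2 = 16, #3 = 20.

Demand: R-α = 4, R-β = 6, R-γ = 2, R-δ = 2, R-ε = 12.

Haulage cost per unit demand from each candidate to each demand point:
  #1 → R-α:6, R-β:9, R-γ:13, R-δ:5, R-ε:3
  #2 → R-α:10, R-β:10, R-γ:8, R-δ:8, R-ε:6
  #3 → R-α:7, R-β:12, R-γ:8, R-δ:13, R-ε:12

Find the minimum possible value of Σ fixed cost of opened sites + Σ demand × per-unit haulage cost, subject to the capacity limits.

Open {#1, #3}; cheapest assignment that respects the capacities:
  #1 (cap 12, load 12): R-ε — cost 12×3 = 36
  #3 (cap 20, load 14): R-α, R-β, R-γ, R-δ — cost 4×7 + 6×12 + 2×8 + 2×13 = 142
  Shipping 178, fixed 217 → total 395.
  Any other capacity-feasible assignment to {#1, #3} ships for at least 178.
Compare {#1, #2}: its best feasible assignment gives total 415.
Compare {#2, #3}: its best feasible assignment gives total 460.
Every other set of open sites that can feasibly serve all demand totals ≥ 415 even under its best assignment. Minimum: 395.

395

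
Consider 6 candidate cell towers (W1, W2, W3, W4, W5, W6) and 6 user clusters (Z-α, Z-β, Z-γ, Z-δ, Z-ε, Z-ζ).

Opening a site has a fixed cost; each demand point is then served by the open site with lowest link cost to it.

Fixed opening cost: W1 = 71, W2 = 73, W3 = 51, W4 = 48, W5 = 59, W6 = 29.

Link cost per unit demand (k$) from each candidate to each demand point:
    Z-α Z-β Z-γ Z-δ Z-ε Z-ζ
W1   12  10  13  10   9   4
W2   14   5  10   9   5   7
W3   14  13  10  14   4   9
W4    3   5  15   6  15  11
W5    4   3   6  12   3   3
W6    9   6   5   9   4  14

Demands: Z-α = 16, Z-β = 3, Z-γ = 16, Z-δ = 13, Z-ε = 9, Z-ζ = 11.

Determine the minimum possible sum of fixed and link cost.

Open {W4, W5}: assign each demand point to its cheapest open site.
  Z-α→W4 16×3=48, Z-β→W5 3×3=9, Z-γ→W5 16×6=96, Z-δ→W4 13×6=78, Z-ε→W5 9×3=27, Z-ζ→W5 11×3=33
  link cost 291, fixed 107 → total 398.
Compare {W4, W5, W6}: link cost 275 + fixed 136 = 411.
Compare {W5, W6}: link cost 330 + fixed 88 = 418.
Compare {W5}: link cost 385 + fixed 59 = 444.
All other subsets cost ≥ 411. Minimum total cost: 398.

398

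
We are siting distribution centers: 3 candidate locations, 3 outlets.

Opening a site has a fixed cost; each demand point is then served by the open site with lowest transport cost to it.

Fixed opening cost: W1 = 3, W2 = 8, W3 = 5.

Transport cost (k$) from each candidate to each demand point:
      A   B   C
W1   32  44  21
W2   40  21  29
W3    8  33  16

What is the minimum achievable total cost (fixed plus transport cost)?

Open {W2, W3}: assign each demand point to its cheapest open site.
  A→W3 8, B→W2 21, C→W3 16
  transport cost 45, fixed 13 → total 58.
Compare {W1, W2, W3}: transport cost 45 + fixed 16 = 61.
Compare {W3}: transport cost 57 + fixed 5 = 62.
Compare {W1, W3}: transport cost 57 + fixed 8 = 65.
All other subsets cost ≥ 61. Minimum total cost: 58.

58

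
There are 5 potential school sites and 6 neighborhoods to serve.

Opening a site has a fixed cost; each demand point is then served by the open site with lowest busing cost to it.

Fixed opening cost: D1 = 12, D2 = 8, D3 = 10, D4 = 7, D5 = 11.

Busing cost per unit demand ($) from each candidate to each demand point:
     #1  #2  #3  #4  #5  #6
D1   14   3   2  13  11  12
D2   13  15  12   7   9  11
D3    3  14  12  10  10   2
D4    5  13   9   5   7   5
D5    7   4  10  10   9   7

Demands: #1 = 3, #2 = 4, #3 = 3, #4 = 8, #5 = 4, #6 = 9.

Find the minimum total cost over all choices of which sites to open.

142

Open {D1, D3, D4}: assign each demand point to its cheapest open site.
  #1→D3 3×3=9, #2→D1 4×3=12, #3→D1 3×2=6, #4→D4 8×5=40, #5→D4 4×7=28, #6→D3 9×2=18
  busing cost 113, fixed 29 → total 142.
Compare {D1, D2, D3, D4}: busing cost 113 + fixed 37 = 150.
Compare {D1, D3, D4, D5}: busing cost 113 + fixed 40 = 153.
Compare {D1, D2, D3, D4, D5}: busing cost 113 + fixed 48 = 161.
All other subsets cost ≥ 150. Minimum total cost: 142.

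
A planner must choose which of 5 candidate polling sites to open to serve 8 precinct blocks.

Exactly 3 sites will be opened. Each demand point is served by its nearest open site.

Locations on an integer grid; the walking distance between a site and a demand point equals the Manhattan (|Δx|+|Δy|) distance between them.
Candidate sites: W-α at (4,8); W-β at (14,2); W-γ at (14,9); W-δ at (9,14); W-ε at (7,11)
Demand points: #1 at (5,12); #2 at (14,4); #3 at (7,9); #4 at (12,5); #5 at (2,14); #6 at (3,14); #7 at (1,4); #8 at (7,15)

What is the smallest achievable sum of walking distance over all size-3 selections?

38

Open {W-α, W-β, W-ε}.
  #1→W-ε 3, #2→W-β 2, #3→W-ε 2, #4→W-β 5, #5→W-α 8, #6→W-α 7, #7→W-α 7, #8→W-ε 4  ⇒ total 38.
Compare {W-α, W-β, W-δ}: total 39.
Compare {W-β, W-δ, W-ε}: total 41.
No size-3 selection does better; minimum is 38.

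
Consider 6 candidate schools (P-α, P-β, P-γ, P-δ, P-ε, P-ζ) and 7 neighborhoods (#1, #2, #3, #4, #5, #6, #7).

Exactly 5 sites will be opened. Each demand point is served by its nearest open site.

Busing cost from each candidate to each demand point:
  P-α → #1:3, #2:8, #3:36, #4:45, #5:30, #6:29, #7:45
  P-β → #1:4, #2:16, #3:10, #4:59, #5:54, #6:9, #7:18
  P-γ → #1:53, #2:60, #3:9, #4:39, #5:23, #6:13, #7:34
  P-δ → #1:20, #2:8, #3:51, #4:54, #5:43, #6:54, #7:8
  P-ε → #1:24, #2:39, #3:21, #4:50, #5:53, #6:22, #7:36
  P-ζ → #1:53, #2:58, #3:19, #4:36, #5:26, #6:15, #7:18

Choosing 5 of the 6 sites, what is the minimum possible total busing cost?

96

Open {P-α, P-β, P-γ, P-δ, P-ζ}.
  #1→P-α 3, #2→P-α 8, #3→P-γ 9, #4→P-ζ 36, #5→P-γ 23, #6→P-β 9, #7→P-δ 8  ⇒ total 96.
Compare {P-β, P-γ, P-δ, P-ε, P-ζ}: total 97.
Compare {P-α, P-β, P-γ, P-δ, P-ε}: total 99.
No size-5 selection does better; minimum is 96.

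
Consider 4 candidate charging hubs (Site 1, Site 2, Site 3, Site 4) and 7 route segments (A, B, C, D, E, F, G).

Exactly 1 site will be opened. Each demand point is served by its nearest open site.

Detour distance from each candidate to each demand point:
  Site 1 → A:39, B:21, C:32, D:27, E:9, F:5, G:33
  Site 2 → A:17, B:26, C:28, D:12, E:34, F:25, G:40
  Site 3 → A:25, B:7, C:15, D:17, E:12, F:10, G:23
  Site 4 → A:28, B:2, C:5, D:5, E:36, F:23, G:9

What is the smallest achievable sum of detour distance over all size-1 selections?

108

Open {Site 4}.
  A→Site 4 28, B→Site 4 2, C→Site 4 5, D→Site 4 5, E→Site 4 36, F→Site 4 23, G→Site 4 9  ⇒ total 108.
Compare {Site 3}: total 109.
Compare {Site 1}: total 166.
No size-1 selection does better; minimum is 108.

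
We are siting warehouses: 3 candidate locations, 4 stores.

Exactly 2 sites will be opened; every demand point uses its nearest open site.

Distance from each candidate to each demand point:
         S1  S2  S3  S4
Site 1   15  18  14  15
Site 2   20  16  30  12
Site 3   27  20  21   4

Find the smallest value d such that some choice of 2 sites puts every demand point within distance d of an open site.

16

Open {Site 1, Site 2}.
  Farthest demand point is S2 at distance 16 (to Site 2); all others are ≤ 16.
With {Site 1, Site 3} the worst case is 18.
With {Site 2, Site 3} the worst case is 21.
No size-2 selection achieves below 16.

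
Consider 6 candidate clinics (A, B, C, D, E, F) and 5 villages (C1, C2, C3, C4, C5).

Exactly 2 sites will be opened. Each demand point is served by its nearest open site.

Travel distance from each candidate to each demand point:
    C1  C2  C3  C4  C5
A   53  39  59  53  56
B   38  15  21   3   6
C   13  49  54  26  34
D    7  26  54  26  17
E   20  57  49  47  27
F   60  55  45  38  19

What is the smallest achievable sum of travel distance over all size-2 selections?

52

Open {B, D}.
  C1→D 7, C2→B 15, C3→B 21, C4→B 3, C5→B 6  ⇒ total 52.
Compare {B, C}: total 58.
Compare {B, E}: total 65.
No size-2 selection does better; minimum is 52.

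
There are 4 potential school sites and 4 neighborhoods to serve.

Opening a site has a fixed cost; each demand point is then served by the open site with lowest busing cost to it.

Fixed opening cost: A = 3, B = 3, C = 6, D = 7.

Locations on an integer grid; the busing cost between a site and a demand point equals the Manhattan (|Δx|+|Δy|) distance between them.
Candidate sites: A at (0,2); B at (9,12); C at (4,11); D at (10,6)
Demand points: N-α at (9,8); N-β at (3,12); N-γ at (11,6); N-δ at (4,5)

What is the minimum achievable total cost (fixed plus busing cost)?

Open {C, D}: assign each demand point to its cheapest open site.
  N-α→D 3, N-β→C 2, N-γ→D 1, N-δ→C 6
  busing cost 12, fixed 13 → total 25.
Compare {B, D}: busing cost 17 + fixed 10 = 27.
Compare {A, C, D}: busing cost 12 + fixed 16 = 28.
Compare {B, C, D}: busing cost 12 + fixed 16 = 28.
All other subsets cost ≥ 27. Minimum total cost: 25.

25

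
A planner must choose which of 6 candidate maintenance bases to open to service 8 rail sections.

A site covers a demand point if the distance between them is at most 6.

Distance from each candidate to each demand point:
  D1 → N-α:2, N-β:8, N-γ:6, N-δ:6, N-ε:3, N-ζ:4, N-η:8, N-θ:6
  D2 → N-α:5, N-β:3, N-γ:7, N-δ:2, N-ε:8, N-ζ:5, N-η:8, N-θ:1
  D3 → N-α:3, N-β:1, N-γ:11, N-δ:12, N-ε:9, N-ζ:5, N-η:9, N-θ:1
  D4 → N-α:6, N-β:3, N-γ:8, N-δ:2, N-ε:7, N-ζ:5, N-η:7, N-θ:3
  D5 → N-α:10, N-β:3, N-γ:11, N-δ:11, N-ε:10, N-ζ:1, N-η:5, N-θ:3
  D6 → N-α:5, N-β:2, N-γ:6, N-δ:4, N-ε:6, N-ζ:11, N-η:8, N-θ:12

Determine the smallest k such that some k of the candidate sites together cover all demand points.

2

Coverage sets (demand points within 6 of each site):
  D1: {N-α, N-γ, N-δ, N-ε, N-ζ, N-θ}
  D2: {N-α, N-β, N-δ, N-ζ, N-θ}
  D3: {N-α, N-β, N-ζ, N-θ}
  D4: {N-α, N-β, N-δ, N-ζ, N-θ}
  D5: {N-β, N-ζ, N-η, N-θ}
  D6: {N-α, N-β, N-γ, N-δ, N-ε}
No single site covers all 8 demand points.
But {D1, D5} covers everything, so the minimum is 2.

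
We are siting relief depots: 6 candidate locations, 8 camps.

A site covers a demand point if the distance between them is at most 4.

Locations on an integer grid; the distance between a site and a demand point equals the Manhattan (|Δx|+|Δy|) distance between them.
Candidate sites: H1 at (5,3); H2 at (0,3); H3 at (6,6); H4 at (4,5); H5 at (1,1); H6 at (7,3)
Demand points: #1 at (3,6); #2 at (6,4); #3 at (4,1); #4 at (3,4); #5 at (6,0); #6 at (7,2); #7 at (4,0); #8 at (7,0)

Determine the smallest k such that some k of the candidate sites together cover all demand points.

Coverage sets (demand points within 4 of each site):
  H1: {#2, #3, #4, #5, #6, #7}
  H2: {#4}
  H3: {#1, #2}
  H4: {#1, #2, #3, #4}
  H5: {#3, #7}
  H6: {#2, #5, #6, #8}
No 2 sites suffice: every size-2 union leaves at least one demand point uncovered.
But {H1, H3, H6} covers everything, so the minimum is 3.

3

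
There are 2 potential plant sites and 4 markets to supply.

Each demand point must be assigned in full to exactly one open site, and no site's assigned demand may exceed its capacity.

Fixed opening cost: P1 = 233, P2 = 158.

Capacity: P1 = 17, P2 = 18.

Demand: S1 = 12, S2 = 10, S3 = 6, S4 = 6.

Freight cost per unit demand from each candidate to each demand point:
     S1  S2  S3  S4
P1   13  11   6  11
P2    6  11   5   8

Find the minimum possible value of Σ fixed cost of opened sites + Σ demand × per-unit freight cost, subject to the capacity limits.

657

Open {P1, P2}; cheapest assignment that respects the capacities:
  P1 (cap 17, load 16): S2, S3 — cost 10×11 + 6×6 = 146
  P2 (cap 18, load 18): S1, S4 — cost 12×6 + 6×8 = 120
  Shipping 266, fixed 391 → total 657.
  Any other capacity-feasible assignment to {P1, P2} ships for at least 266.
Total demand is 34 and no other set of sites has combined capacity ≥ 34, so {P1, P2} is the only feasible choice of open sites. Minimum: 657.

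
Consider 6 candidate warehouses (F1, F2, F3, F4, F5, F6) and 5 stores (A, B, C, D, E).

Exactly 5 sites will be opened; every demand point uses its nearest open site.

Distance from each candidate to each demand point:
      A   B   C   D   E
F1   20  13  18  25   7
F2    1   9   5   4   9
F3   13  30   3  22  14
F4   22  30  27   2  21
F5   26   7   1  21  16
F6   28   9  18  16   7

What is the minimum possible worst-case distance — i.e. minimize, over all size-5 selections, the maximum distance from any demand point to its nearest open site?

Open {F1, F2, F3, F4, F5}.
  Farthest demand point is B at distance 7 (to F5); all others are ≤ 7.
With {F1, F2, F3, F5, F6} the worst case is 7.
With {F1, F2, F4, F5, F6} the worst case is 7.
No size-5 selection achieves below 7.

7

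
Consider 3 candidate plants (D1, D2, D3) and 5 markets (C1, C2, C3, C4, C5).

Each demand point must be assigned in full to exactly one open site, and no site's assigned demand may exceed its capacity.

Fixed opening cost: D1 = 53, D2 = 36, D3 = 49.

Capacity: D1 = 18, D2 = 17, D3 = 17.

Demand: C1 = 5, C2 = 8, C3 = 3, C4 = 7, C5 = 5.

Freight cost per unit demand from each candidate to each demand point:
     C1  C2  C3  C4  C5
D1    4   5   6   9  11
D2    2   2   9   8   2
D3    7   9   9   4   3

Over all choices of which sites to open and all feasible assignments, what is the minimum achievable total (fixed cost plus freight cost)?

181

Open {D2, D3}; cheapest assignment that respects the capacities:
  D2 (cap 17, load 16): C1, C2, C3 — cost 5×2 + 8×2 + 3×9 = 53
  D3 (cap 17, load 12): C4, C5 — cost 7×4 + 5×3 = 43
  Shipping 96, fixed 85 → total 181.
  Any other capacity-feasible assignment to {D2, D3} ships for at least 96.
Compare {D1, D2}: its best feasible assignment gives total 216.
Compare {D1, D3}: its best feasible assignment gives total 223.
Every other set of open sites that can feasibly serve all demand totals ≥ 216 even under its best assignment. Minimum: 181.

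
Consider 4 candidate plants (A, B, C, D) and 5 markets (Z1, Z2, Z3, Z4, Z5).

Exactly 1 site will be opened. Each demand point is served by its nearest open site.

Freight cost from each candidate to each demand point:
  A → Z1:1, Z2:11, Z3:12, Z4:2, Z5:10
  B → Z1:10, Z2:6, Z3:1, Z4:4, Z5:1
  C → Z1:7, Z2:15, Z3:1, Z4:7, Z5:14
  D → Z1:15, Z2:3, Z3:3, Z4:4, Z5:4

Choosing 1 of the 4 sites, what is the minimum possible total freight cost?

Open {B}.
  Z1→B 10, Z2→B 6, Z3→B 1, Z4→B 4, Z5→B 1  ⇒ total 22.
Compare {D}: total 29.
Compare {A}: total 36.
No size-1 selection does better; minimum is 22.

22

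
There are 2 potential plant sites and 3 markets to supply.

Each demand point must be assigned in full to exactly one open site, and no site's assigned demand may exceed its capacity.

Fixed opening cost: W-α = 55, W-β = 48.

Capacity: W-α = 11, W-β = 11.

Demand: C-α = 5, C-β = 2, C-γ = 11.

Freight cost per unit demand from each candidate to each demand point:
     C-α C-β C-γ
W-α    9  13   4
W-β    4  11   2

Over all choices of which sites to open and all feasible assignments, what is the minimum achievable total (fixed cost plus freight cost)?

189

Open {W-α, W-β}; cheapest assignment that respects the capacities:
  W-α (cap 11, load 11): C-γ — cost 11×4 = 44
  W-β (cap 11, load 7): C-α, C-β — cost 5×4 + 2×11 = 42
  Shipping 86, fixed 103 → total 189.
  Any other capacity-feasible assignment to {W-α, W-β} ships for at least 86.
Total demand is 18 and no other set of sites has combined capacity ≥ 18, so {W-α, W-β} is the only feasible choice of open sites. Minimum: 189.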